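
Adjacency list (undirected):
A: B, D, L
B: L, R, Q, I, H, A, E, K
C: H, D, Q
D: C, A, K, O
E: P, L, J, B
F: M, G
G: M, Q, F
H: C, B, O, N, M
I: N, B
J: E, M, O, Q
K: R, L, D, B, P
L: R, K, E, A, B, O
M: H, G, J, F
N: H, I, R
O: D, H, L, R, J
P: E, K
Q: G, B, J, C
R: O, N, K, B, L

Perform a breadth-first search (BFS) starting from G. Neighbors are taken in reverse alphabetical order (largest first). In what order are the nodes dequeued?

G → Q → M → F → J → C → B → H → O → E → D → R → L → K → I → A → N → P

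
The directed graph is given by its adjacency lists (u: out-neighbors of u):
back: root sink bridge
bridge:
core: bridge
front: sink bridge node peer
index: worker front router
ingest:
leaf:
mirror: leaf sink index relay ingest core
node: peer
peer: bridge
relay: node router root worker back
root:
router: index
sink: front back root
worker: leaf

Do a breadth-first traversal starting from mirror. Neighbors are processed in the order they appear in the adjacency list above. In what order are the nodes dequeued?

mirror, leaf, sink, index, relay, ingest, core, front, back, root, worker, router, node, bridge, peer

Visit mirror; enqueue leaf, sink, index, relay, ingest, core → queue [leaf, sink, index, relay, ingest, core]
Visit leaf → queue [sink, index, relay, ingest, core]
Visit sink; enqueue front, back, root → queue [index, relay, ingest, core, front, back, root]
Visit index; enqueue worker, router → queue [relay, ingest, core, front, back, root, worker, router]
Visit relay; enqueue node → queue [ingest, core, front, back, root, worker, router, node]
Visit ingest → queue [core, front, back, root, worker, router, node]
Visit core; enqueue bridge → queue [front, back, root, worker, router, node, bridge]
Visit front; enqueue peer → queue [back, root, worker, router, node, bridge, peer]
Visit back → queue [root, worker, router, node, bridge, peer]
Visit root → queue [worker, router, node, bridge, peer]
Visit worker → queue [router, node, bridge, peer]
Visit router → queue [node, bridge, peer]
Visit node → queue [bridge, peer]
Visit bridge → queue [peer]
Visit peer → queue []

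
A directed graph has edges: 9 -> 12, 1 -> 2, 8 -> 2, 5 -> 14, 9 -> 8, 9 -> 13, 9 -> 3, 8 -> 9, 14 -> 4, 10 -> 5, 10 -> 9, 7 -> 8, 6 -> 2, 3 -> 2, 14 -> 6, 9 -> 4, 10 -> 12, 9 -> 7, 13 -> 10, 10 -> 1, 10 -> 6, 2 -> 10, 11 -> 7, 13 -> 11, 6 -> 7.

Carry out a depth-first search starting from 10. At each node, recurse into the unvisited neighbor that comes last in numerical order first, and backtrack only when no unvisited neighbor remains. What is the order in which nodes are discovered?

Visit 10
10 → 12
10 → 9
9 → 13
13 → 11
11 → 7
7 → 8
8 → 2
9 → 4
9 → 3
10 → 6
10 → 5
5 → 14
10 → 1

10 12 9 13 11 7 8 2 4 3 6 5 14 1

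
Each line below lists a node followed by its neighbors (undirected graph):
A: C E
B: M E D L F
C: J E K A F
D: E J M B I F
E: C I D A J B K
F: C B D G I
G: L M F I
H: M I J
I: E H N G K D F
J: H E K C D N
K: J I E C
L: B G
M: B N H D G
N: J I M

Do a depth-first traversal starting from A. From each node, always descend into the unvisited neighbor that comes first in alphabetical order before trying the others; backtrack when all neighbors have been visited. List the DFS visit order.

A, C, E, B, D, F, G, I, H, J, K, N, M, L

Visit A
A → C
C → E
E → B
B → D
D → F
F → G
G → I
I → H
H → J
J → K
J → N
N → M
G → L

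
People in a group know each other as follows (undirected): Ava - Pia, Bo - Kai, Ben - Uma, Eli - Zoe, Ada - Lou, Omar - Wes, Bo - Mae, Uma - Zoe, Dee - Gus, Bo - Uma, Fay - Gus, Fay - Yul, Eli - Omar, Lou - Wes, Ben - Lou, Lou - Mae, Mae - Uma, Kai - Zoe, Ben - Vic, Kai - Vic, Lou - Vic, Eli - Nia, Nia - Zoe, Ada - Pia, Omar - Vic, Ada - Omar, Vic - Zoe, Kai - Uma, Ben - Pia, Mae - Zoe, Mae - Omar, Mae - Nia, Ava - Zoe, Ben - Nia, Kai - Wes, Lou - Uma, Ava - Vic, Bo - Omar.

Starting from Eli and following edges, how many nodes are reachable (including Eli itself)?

BFS from Eli visits: Eli, Nia, Omar, Zoe, Ben, Mae, Ada, Bo, Vic, Wes, Ava, Kai, Uma, Lou, Pia
Reachable nodes: 15 of 19 total.

15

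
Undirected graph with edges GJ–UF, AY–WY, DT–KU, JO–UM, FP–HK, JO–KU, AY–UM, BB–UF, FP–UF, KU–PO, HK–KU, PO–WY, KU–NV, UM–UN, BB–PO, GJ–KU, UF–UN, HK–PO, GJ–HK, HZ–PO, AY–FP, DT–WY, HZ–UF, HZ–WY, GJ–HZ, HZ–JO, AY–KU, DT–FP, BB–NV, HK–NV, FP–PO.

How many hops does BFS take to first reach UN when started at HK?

3

Level 0: HK
Level 1: FP, GJ, KU, NV, PO
Level 2: AY, BB, DT, HZ, JO, UF, WY
Level 3: UM, UN
UN first appears at level 3.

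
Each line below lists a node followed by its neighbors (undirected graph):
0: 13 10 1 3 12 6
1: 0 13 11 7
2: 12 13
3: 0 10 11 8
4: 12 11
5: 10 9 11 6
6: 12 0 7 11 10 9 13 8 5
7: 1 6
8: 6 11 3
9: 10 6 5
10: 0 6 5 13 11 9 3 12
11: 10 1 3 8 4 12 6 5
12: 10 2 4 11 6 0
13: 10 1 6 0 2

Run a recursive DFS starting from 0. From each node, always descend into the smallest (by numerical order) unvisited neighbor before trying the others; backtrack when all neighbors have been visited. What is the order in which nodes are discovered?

Visit 0
0 → 1
1 → 7
7 → 6
6 → 5
5 → 9
9 → 10
10 → 3
3 → 8
8 → 11
11 → 4
4 → 12
12 → 2
2 → 13

0, 1, 7, 6, 5, 9, 10, 3, 8, 11, 4, 12, 2, 13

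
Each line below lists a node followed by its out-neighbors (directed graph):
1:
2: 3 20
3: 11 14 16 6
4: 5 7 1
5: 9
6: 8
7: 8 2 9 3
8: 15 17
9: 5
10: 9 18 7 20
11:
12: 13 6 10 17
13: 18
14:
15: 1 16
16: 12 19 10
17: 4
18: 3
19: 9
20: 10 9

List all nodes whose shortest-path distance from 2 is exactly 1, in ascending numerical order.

3, 20

Level 0: 2
Level 1: 3, 20
Level 2: 6, 9, 10, 11, 14, 16
Level 3: 5, 7, 8, 12, 18, 19
Level 4: 13, 15, 17
Level 5: 1, 4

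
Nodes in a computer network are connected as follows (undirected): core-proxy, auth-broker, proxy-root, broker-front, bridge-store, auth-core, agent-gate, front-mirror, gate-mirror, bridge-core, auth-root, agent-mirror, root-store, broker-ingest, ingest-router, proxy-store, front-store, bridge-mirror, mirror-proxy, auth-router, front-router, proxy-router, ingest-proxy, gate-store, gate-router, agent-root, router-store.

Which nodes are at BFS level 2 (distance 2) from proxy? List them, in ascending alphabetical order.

agent, auth, bridge, broker, front, gate

Level 0: proxy
Level 1: core, ingest, mirror, root, router, store
Level 2: agent, auth, bridge, broker, front, gate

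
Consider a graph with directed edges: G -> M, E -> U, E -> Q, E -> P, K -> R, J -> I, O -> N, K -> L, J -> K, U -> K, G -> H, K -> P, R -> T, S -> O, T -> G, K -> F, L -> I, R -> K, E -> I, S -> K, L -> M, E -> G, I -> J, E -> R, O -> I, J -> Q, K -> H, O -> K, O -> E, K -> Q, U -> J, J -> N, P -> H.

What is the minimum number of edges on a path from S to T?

Level 0: S
Level 1: K, O
Level 2: E, F, H, I, L, N, P, Q, R
Level 3: G, J, M, T, U
T first appears at level 3.

3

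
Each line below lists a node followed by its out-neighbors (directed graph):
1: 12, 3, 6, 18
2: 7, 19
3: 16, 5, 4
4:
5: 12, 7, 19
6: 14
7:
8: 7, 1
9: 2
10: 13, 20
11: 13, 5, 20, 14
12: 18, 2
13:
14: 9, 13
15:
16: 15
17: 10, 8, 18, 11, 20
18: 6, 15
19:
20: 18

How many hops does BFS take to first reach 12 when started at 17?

3

Level 0: 17
Level 1: 8, 10, 11, 18, 20
Level 2: 1, 5, 6, 7, 13, 14, 15
Level 3: 3, 9, 12, 19
Level 4: 2, 4, 16
12 first appears at level 3.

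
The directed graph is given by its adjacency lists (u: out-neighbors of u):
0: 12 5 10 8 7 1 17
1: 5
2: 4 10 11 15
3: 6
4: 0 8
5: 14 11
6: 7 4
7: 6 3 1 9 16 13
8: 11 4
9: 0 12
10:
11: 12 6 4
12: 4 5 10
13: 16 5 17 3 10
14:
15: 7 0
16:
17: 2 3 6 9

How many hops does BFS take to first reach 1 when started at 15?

2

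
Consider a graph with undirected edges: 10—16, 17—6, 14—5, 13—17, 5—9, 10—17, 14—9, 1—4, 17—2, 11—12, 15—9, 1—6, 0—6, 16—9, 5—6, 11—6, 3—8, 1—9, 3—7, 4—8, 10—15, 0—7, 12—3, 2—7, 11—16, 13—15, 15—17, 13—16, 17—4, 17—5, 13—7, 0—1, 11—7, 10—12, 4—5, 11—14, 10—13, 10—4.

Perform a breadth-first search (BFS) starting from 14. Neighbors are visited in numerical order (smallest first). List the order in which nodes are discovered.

Visit 14; enqueue 5, 9, 11 → queue [5, 9, 11]
Visit 5; enqueue 4, 6, 17 → queue [9, 11, 4, 6, 17]
Visit 9; enqueue 1, 15, 16 → queue [11, 4, 6, 17, 1, 15, 16]
Visit 11; enqueue 7, 12 → queue [4, 6, 17, 1, 15, 16, 7, 12]
Visit 4; enqueue 8, 10 → queue [6, 17, 1, 15, 16, 7, 12, 8, 10]
Visit 6; enqueue 0 → queue [17, 1, 15, 16, 7, 12, 8, 10, 0]
Visit 17; enqueue 2, 13 → queue [1, 15, 16, 7, 12, 8, 10, 0, 2, 13]
Visit 1 → queue [15, 16, 7, 12, 8, 10, 0, 2, 13]
Visit 15 → queue [16, 7, 12, 8, 10, 0, 2, 13]
Visit 16 → queue [7, 12, 8, 10, 0, 2, 13]
Visit 7; enqueue 3 → queue [12, 8, 10, 0, 2, 13, 3]
Visit 12 → queue [8, 10, 0, 2, 13, 3]
Visit 8 → queue [10, 0, 2, 13, 3]
Visit 10 → queue [0, 2, 13, 3]
Visit 0 → queue [2, 13, 3]
Visit 2 → queue [13, 3]
Visit 13 → queue [3]
Visit 3 → queue []

14 → 5 → 9 → 11 → 4 → 6 → 17 → 1 → 15 → 16 → 7 → 12 → 8 → 10 → 0 → 2 → 13 → 3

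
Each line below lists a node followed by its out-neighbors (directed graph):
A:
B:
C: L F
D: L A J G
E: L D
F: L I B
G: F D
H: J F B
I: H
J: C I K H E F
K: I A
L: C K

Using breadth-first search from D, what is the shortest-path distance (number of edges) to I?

Level 0: D
Level 1: A, G, J, L
Level 2: C, E, F, H, I, K
Level 3: B
I first appears at level 2.

2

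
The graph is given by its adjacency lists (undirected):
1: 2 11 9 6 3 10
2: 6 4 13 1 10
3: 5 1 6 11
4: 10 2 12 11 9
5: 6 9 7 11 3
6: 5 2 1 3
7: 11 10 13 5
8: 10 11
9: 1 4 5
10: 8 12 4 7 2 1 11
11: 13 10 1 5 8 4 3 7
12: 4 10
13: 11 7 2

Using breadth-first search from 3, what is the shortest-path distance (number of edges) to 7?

2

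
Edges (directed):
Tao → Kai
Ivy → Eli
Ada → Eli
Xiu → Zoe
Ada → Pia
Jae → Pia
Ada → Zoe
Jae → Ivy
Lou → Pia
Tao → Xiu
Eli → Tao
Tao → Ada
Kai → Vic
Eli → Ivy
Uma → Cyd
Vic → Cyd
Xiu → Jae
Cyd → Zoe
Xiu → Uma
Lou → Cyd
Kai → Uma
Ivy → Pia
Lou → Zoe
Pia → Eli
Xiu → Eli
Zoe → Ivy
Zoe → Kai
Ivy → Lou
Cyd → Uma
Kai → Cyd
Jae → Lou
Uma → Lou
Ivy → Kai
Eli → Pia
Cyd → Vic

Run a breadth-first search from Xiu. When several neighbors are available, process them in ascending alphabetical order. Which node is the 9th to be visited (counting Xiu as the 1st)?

Lou

Visit Xiu; enqueue Eli, Jae, Uma, Zoe → queue [Eli, Jae, Uma, Zoe]
Visit Eli; enqueue Ivy, Pia, Tao → queue [Jae, Uma, Zoe, Ivy, Pia, Tao]
Visit Jae; enqueue Lou → queue [Uma, Zoe, Ivy, Pia, Tao, Lou]
Visit Uma; enqueue Cyd → queue [Zoe, Ivy, Pia, Tao, Lou, Cyd]
Visit Zoe; enqueue Kai → queue [Ivy, Pia, Tao, Lou, Cyd, Kai]
Visit Ivy → queue [Pia, Tao, Lou, Cyd, Kai]
Visit Pia → queue [Tao, Lou, Cyd, Kai]
Visit Tao; enqueue Ada → queue [Lou, Cyd, Kai, Ada]
Visit Lou → queue [Cyd, Kai, Ada]
Visit Cyd; enqueue Vic → queue [Kai, Ada, Vic]
Visit Kai → queue [Ada, Vic]
Visit Ada → queue [Vic]
Visit Vic → queue []

Visit order: Xiu, Eli, Jae, Uma, Zoe, Ivy, Pia, Tao, Lou, Cyd, Kai, Ada, Vic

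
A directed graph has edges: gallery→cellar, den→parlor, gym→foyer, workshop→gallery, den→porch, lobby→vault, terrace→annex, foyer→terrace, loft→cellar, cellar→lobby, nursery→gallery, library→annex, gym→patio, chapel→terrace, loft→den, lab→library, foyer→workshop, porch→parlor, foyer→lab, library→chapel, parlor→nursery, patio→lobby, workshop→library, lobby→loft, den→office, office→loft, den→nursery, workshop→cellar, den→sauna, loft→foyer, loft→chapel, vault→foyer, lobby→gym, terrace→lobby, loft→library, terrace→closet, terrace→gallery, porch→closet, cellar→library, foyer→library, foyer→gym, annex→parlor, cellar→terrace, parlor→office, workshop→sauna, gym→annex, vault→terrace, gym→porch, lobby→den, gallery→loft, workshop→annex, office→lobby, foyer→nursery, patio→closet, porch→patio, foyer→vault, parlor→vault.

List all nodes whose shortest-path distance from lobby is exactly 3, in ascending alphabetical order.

closet, gallery, lab, workshop

Level 0: lobby
Level 1: den, gym, loft, vault
Level 2: annex, cellar, chapel, foyer, library, nursery, office, parlor, patio, porch, sauna, terrace
Level 3: closet, gallery, lab, workshop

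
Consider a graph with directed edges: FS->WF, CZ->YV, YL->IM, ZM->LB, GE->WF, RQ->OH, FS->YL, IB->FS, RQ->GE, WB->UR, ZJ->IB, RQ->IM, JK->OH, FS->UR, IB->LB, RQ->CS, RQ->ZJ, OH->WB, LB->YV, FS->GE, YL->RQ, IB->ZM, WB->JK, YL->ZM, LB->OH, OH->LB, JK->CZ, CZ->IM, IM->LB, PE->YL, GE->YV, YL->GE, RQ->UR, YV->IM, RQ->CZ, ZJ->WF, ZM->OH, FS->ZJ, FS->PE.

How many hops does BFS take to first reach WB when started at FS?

Level 0: FS
Level 1: GE, PE, UR, WF, YL, ZJ
Level 2: IB, IM, RQ, YV, ZM
Level 3: CS, CZ, LB, OH
Level 4: WB
Level 5: JK
WB first appears at level 4.

4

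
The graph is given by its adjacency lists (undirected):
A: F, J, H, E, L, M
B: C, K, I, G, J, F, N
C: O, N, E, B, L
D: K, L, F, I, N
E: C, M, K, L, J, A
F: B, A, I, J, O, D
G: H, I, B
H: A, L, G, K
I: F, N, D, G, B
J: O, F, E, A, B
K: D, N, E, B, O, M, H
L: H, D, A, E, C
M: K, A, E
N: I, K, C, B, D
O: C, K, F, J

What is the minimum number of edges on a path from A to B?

Level 0: A
Level 1: E, F, H, J, L, M
Level 2: B, C, D, G, I, K, O
Level 3: N
B first appears at level 2.

2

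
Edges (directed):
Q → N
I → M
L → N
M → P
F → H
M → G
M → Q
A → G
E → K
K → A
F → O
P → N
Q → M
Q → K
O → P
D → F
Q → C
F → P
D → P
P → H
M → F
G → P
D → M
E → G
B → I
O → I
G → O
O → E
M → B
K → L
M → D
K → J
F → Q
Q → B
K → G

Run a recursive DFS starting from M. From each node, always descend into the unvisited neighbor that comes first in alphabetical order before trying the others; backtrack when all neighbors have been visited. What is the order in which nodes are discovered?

M, B, I, D, F, H, O, E, G, P, N, K, A, J, L, Q, C

Visit M
M → B
B → I
M → D
D → F
F → H
F → O
O → E
E → G
G → P
P → N
E → K
K → A
K → J
K → L
F → Q
Q → C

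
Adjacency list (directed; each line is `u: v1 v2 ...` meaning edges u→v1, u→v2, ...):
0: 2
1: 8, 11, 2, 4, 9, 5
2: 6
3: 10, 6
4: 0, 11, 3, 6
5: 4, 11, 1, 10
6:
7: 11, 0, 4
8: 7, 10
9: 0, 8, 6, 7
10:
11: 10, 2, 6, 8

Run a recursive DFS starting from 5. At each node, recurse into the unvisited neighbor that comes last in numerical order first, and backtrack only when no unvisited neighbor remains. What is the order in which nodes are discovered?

Visit 5
5 → 11
11 → 10
11 → 8
8 → 7
7 → 4
4 → 6
4 → 3
4 → 0
0 → 2
5 → 1
1 → 9

5, 11, 10, 8, 7, 4, 6, 3, 0, 2, 1, 9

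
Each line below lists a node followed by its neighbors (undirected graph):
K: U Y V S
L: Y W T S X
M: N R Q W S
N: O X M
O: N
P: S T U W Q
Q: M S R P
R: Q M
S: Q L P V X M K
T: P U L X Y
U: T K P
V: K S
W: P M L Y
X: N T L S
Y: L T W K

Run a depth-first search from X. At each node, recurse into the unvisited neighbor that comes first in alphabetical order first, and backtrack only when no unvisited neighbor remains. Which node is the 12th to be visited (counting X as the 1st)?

W

Visit X
X → L
L → S
S → K
K → U
U → P
P → Q
Q → M
M → N
N → O
M → R
M → W
W → Y
Y → T
K → V

Visit order: X, L, S, K, U, P, Q, M, N, O, R, W, Y, T, V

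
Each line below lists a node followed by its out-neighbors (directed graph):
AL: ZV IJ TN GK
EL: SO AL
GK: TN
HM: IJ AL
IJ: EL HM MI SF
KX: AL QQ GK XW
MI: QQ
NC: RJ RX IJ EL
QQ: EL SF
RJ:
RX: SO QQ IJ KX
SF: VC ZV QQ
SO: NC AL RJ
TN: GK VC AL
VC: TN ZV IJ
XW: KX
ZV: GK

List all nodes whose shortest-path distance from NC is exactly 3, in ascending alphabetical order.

Level 0: NC
Level 1: EL, IJ, RJ, RX
Level 2: AL, HM, KX, MI, QQ, SF, SO
Level 3: GK, TN, VC, XW, ZV

GK, TN, VC, XW, ZV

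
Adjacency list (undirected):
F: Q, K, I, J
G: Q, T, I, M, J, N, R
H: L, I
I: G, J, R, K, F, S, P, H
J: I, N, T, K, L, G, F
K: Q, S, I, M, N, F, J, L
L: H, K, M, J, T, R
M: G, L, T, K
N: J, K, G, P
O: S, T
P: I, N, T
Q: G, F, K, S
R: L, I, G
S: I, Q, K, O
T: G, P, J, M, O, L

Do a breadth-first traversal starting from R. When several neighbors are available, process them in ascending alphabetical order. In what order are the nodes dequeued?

Visit R; enqueue G, I, L → queue [G, I, L]
Visit G; enqueue J, M, N, Q, T → queue [I, L, J, M, N, Q, T]
Visit I; enqueue F, H, K, P, S → queue [L, J, M, N, Q, T, F, H, K, P, S]
Visit L → queue [J, M, N, Q, T, F, H, K, P, S]
Visit J → queue [M, N, Q, T, F, H, K, P, S]
Visit M → queue [N, Q, T, F, H, K, P, S]
Visit N → queue [Q, T, F, H, K, P, S]
Visit Q → queue [T, F, H, K, P, S]
Visit T; enqueue O → queue [F, H, K, P, S, O]
Visit F → queue [H, K, P, S, O]
Visit H → queue [K, P, S, O]
Visit K → queue [P, S, O]
Visit P → queue [S, O]
Visit S → queue [O]
Visit O → queue []

R -> G -> I -> L -> J -> M -> N -> Q -> T -> F -> H -> K -> P -> S -> O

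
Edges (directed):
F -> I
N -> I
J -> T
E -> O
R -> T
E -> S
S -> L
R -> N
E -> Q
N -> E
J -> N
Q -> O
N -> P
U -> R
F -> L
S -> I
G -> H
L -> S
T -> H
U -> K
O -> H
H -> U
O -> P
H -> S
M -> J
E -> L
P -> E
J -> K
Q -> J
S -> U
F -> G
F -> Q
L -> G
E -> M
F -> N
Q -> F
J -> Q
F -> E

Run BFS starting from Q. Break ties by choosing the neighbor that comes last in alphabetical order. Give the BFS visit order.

Visit Q; enqueue O, J, F → queue [O, J, F]
Visit O; enqueue P, H → queue [J, F, P, H]
Visit J; enqueue T, N, K → queue [F, P, H, T, N, K]
Visit F; enqueue L, I, G, E → queue [P, H, T, N, K, L, I, G, E]
Visit P → queue [H, T, N, K, L, I, G, E]
Visit H; enqueue U, S → queue [T, N, K, L, I, G, E, U, S]
Visit T → queue [N, K, L, I, G, E, U, S]
Visit N → queue [K, L, I, G, E, U, S]
Visit K → queue [L, I, G, E, U, S]
Visit L → queue [I, G, E, U, S]
Visit I → queue [G, E, U, S]
Visit G → queue [E, U, S]
Visit E; enqueue M → queue [U, S, M]
Visit U; enqueue R → queue [S, M, R]
Visit S → queue [M, R]
Visit M → queue [R]
Visit R → queue []

Q, O, J, F, P, H, T, N, K, L, I, G, E, U, S, M, R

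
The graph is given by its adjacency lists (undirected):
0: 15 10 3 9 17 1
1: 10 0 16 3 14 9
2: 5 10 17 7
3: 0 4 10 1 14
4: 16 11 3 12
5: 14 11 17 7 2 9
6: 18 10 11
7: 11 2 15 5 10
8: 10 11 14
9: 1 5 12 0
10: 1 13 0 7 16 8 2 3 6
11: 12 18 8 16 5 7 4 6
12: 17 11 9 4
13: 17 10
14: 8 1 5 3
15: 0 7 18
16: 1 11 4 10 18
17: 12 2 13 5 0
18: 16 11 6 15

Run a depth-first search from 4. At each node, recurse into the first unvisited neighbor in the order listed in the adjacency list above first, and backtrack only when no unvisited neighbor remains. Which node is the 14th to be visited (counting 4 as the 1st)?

14

Visit 4
4 → 16
16 → 1
1 → 10
10 → 13
13 → 17
17 → 12
12 → 11
11 → 18
18 → 6
18 → 15
15 → 0
0 → 3
3 → 14
14 → 8
14 → 5
5 → 7
7 → 2
5 → 9

Visit order: 4, 16, 1, 10, 13, 17, 12, 11, 18, 6, 15, 0, 3, 14, 8, 5, 7, 2, 9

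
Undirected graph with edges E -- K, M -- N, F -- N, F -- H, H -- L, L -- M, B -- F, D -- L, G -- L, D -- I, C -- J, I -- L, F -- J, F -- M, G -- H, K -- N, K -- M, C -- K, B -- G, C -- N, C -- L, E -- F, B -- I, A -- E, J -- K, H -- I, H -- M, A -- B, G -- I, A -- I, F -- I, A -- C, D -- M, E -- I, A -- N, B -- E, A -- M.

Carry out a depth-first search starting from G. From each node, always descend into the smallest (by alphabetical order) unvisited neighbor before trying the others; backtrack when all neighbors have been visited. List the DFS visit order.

Visit G
G → B
B → A
A → C
C → J
J → F
F → E
E → I
I → D
D → L
L → H
H → M
M → K
K → N

G, B, A, C, J, F, E, I, D, L, H, M, K, N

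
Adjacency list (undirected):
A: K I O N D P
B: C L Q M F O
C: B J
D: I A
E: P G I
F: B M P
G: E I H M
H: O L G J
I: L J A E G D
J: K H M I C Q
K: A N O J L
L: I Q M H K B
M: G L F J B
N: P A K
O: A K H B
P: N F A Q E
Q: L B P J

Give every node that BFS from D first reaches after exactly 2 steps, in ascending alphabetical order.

E, G, J, K, L, N, O, P

Level 0: D
Level 1: A, I
Level 2: E, G, J, K, L, N, O, P
Level 3: B, C, F, H, M, Q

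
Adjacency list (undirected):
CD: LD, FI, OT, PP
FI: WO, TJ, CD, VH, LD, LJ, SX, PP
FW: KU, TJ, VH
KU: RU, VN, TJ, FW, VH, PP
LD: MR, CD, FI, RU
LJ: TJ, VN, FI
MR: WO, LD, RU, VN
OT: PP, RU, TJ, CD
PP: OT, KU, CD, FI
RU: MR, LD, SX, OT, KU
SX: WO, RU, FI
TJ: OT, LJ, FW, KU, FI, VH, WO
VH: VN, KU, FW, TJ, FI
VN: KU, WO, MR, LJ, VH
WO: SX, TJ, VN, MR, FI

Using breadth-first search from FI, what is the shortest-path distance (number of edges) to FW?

2

Level 0: FI
Level 1: CD, LD, LJ, PP, SX, TJ, VH, WO
Level 2: FW, KU, MR, OT, RU, VN
FW first appears at level 2.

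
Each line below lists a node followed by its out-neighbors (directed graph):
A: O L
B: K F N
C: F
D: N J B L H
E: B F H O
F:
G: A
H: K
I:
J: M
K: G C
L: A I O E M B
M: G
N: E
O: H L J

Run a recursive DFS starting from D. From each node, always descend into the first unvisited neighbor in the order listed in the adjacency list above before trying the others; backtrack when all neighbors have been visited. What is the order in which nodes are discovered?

D -> N -> E -> B -> K -> G -> A -> O -> H -> L -> I -> M -> J -> C -> F

Visit D
D → N
N → E
E → B
B → K
K → G
G → A
A → O
O → H
O → L
L → I
L → M
O → J
K → C
C → F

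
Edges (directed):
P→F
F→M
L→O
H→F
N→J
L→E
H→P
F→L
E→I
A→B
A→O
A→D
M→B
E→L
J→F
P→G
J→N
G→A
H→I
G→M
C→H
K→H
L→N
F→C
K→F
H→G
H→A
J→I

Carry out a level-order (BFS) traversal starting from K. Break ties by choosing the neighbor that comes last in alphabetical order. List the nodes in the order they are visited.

Visit K; enqueue H, F → queue [H, F]
Visit H; enqueue P, I, G, A → queue [F, P, I, G, A]
Visit F; enqueue M, L, C → queue [P, I, G, A, M, L, C]
Visit P → queue [I, G, A, M, L, C]
Visit I → queue [G, A, M, L, C]
Visit G → queue [A, M, L, C]
Visit A; enqueue O, D, B → queue [M, L, C, O, D, B]
Visit M → queue [L, C, O, D, B]
Visit L; enqueue N, E → queue [C, O, D, B, N, E]
Visit C → queue [O, D, B, N, E]
Visit O → queue [D, B, N, E]
Visit D → queue [B, N, E]
Visit B → queue [N, E]
Visit N; enqueue J → queue [E, J]
Visit E → queue [J]
Visit J → queue []

K H F P I G A M L C O D B N E J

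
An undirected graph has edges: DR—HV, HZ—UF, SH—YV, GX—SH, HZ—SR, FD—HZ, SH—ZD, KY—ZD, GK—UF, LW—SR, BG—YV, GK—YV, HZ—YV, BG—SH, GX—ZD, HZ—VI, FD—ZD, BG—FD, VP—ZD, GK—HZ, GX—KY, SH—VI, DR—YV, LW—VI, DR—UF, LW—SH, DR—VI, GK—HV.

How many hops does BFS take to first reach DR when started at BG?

2

Level 0: BG
Level 1: FD, SH, YV
Level 2: DR, GK, GX, HZ, LW, VI, ZD
Level 3: HV, KY, SR, UF, VP
DR first appears at level 2.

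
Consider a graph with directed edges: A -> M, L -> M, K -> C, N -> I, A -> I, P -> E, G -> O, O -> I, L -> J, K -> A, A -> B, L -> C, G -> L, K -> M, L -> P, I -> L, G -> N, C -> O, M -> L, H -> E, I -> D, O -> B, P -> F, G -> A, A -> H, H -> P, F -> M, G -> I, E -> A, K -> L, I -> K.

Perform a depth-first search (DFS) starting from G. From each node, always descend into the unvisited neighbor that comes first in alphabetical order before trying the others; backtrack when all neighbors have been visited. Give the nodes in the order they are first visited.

Visit G
G → A
A → B
A → H
H → E
H → P
P → F
F → M
M → L
L → C
C → O
O → I
I → D
I → K
L → J
G → N

G -> A -> B -> H -> E -> P -> F -> M -> L -> C -> O -> I -> D -> K -> J -> N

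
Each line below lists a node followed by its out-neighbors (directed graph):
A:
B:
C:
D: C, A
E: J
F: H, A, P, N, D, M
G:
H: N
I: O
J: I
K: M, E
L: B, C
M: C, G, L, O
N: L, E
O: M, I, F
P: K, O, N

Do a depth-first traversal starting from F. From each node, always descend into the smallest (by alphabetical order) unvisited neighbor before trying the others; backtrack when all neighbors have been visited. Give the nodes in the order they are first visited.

Visit F
F → A
F → D
D → C
F → H
H → N
N → E
E → J
J → I
I → O
O → M
M → G
M → L
L → B
F → P
P → K

F, A, D, C, H, N, E, J, I, O, M, G, L, B, P, K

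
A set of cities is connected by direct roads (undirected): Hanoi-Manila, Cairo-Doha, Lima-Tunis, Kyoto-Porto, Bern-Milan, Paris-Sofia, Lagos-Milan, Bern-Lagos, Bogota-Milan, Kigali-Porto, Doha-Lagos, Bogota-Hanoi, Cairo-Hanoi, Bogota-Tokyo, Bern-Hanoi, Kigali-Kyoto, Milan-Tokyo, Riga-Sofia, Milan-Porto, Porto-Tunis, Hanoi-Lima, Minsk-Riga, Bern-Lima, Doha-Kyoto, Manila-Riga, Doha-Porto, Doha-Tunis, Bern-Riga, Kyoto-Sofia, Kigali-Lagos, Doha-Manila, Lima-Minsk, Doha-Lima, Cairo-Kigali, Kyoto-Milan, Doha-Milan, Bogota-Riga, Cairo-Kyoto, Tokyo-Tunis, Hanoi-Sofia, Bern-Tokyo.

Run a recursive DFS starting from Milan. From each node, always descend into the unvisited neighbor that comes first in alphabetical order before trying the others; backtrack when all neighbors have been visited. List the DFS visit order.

Visit Milan
Milan → Bern
Bern → Hanoi
Hanoi → Bogota
Bogota → Riga
Riga → Manila
Manila → Doha
Doha → Cairo
Cairo → Kigali
Kigali → Kyoto
Kyoto → Porto
Porto → Tunis
Tunis → Lima
Lima → Minsk
Tunis → Tokyo
Kyoto → Sofia
Sofia → Paris
Kigali → Lagos

Milan Bern Hanoi Bogota Riga Manila Doha Cairo Kigali Kyoto Porto Tunis Lima Minsk Tokyo Sofia Paris Lagos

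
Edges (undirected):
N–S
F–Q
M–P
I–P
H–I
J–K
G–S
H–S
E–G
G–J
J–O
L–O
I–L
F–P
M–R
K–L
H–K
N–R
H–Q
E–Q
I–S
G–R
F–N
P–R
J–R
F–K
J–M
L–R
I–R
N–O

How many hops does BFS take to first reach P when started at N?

Level 0: N
Level 1: F, O, R, S
Level 2: G, H, I, J, K, L, M, P, Q
Level 3: E
P first appears at level 2.

2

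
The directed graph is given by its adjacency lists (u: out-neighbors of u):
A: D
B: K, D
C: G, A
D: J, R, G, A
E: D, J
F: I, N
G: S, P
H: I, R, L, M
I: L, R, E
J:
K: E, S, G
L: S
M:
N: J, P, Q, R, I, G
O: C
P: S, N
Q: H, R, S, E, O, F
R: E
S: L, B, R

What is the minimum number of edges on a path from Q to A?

Level 0: Q
Level 1: E, F, H, O, R, S
Level 2: B, C, D, I, J, L, M, N
Level 3: A, G, K, P
A first appears at level 3.

3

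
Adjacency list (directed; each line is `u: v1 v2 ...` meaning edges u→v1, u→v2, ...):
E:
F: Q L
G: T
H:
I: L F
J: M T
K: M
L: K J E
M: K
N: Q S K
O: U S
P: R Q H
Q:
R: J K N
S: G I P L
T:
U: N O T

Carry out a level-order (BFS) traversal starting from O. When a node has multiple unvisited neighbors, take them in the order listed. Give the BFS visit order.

Visit O; enqueue U, S → queue [U, S]
Visit U; enqueue N, T → queue [S, N, T]
Visit S; enqueue G, I, P, L → queue [N, T, G, I, P, L]
Visit N; enqueue Q, K → queue [T, G, I, P, L, Q, K]
Visit T → queue [G, I, P, L, Q, K]
Visit G → queue [I, P, L, Q, K]
Visit I; enqueue F → queue [P, L, Q, K, F]
Visit P; enqueue R, H → queue [L, Q, K, F, R, H]
Visit L; enqueue J, E → queue [Q, K, F, R, H, J, E]
Visit Q → queue [K, F, R, H, J, E]
Visit K; enqueue M → queue [F, R, H, J, E, M]
Visit F → queue [R, H, J, E, M]
Visit R → queue [H, J, E, M]
Visit H → queue [J, E, M]
Visit J → queue [E, M]
Visit E → queue [M]
Visit M → queue []

O → U → S → N → T → G → I → P → L → Q → K → F → R → H → J → E → M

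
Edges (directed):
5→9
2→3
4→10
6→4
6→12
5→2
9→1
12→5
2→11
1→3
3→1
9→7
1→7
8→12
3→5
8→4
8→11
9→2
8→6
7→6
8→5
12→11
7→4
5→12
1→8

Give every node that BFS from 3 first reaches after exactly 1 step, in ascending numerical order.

Level 0: 3
Level 1: 1, 5
Level 2: 2, 7, 8, 9, 12
Level 3: 4, 6, 11
Level 4: 10

1, 5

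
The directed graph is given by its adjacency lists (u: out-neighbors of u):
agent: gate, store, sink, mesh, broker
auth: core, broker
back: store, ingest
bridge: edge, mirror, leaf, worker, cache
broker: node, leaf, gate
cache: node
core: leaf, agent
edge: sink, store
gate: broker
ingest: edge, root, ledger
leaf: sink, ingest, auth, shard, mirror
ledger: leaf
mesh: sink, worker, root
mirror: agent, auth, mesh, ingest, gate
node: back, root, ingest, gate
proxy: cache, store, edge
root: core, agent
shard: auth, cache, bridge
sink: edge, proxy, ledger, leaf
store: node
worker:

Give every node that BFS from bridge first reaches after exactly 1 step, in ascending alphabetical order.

cache, edge, leaf, mirror, worker

Level 0: bridge
Level 1: cache, edge, leaf, mirror, worker
Level 2: agent, auth, gate, ingest, mesh, node, shard, sink, store
Level 3: back, broker, core, ledger, proxy, root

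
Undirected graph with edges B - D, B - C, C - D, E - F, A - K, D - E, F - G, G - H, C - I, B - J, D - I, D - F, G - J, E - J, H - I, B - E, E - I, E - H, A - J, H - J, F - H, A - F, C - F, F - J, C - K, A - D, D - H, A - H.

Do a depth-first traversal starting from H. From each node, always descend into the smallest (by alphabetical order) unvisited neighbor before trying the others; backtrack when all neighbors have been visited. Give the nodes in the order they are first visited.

H, A, D, B, C, F, E, I, J, G, K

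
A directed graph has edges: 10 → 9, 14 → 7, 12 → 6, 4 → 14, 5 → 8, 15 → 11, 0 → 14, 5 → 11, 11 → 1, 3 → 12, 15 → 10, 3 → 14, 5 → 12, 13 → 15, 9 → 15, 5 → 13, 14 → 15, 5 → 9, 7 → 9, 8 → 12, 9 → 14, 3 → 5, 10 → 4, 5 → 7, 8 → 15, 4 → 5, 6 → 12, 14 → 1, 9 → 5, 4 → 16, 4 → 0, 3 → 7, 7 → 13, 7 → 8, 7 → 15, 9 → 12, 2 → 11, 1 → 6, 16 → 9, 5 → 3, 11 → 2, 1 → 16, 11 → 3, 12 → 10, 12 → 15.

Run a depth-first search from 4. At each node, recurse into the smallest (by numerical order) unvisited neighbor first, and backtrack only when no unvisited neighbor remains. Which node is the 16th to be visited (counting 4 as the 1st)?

13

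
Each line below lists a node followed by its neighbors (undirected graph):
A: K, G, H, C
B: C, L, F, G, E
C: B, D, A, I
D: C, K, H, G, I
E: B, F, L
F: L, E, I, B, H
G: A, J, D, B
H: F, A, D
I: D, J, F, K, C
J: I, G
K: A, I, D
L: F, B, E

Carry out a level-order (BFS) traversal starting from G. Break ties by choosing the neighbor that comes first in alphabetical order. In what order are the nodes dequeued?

G → A → B → D → J → C → H → K → E → F → L → I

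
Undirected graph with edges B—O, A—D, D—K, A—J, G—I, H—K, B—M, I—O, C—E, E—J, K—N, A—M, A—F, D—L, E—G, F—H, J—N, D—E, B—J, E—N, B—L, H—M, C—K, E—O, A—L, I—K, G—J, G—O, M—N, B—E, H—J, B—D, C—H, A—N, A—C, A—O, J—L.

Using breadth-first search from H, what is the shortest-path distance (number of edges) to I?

Level 0: H
Level 1: C, F, J, K, M
Level 2: A, B, D, E, G, I, L, N
Level 3: O
I first appears at level 2.

2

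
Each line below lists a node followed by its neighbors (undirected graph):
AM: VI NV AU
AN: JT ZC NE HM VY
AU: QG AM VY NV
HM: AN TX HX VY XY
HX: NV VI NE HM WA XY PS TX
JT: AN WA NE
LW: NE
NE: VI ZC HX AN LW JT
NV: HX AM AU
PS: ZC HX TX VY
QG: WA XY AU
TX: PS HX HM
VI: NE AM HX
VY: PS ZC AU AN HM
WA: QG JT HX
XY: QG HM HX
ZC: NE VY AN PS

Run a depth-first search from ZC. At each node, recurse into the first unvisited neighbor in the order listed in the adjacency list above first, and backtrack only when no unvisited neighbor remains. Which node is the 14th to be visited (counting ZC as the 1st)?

VY

Visit ZC
ZC → NE
NE → VI
VI → AM
AM → NV
NV → HX
HX → HM
HM → AN
AN → JT
JT → WA
WA → QG
QG → XY
QG → AU
AU → VY
VY → PS
PS → TX
NE → LW

Visit order: ZC, NE, VI, AM, NV, HX, HM, AN, JT, WA, QG, XY, AU, VY, PS, TX, LW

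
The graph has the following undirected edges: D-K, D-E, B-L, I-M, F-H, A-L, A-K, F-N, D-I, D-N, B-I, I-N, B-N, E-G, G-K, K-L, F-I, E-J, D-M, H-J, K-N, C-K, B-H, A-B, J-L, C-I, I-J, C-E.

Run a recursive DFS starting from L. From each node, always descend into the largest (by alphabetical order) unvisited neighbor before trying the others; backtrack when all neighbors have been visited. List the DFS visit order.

L, K, N, I, M, D, E, J, H, F, B, A, G, C

Visit L
L → K
K → N
N → I
I → M
M → D
D → E
E → J
J → H
H → F
H → B
B → A
E → G
E → C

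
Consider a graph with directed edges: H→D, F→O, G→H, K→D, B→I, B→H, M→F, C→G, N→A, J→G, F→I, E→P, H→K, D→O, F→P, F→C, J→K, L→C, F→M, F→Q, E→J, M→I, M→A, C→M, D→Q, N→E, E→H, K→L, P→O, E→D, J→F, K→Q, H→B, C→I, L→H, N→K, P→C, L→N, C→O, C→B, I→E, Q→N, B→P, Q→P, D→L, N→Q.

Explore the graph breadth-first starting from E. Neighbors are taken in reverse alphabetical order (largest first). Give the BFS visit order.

Visit E; enqueue P, J, H, D → queue [P, J, H, D]
Visit P; enqueue O, C → queue [J, H, D, O, C]
Visit J; enqueue K, G, F → queue [H, D, O, C, K, G, F]
Visit H; enqueue B → queue [D, O, C, K, G, F, B]
Visit D; enqueue Q, L → queue [O, C, K, G, F, B, Q, L]
Visit O → queue [C, K, G, F, B, Q, L]
Visit C; enqueue M, I → queue [K, G, F, B, Q, L, M, I]
Visit K → queue [G, F, B, Q, L, M, I]
Visit G → queue [F, B, Q, L, M, I]
Visit F → queue [B, Q, L, M, I]
Visit B → queue [Q, L, M, I]
Visit Q; enqueue N → queue [L, M, I, N]
Visit L → queue [M, I, N]
Visit M; enqueue A → queue [I, N, A]
Visit I → queue [N, A]
Visit N → queue [A]
Visit A → queue []

E, P, J, H, D, O, C, K, G, F, B, Q, L, M, I, N, A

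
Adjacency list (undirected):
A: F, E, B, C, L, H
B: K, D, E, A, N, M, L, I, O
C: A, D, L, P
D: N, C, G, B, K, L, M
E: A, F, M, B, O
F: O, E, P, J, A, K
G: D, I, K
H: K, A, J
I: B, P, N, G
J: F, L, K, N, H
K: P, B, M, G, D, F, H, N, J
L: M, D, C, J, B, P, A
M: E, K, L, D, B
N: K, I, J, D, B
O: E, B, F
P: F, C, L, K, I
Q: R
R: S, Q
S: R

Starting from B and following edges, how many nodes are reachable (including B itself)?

BFS from B visits: B, A, D, E, I, K, L, M, N, O, C, F, H, G, P, J
Reachable nodes: 16 of 19 total.

16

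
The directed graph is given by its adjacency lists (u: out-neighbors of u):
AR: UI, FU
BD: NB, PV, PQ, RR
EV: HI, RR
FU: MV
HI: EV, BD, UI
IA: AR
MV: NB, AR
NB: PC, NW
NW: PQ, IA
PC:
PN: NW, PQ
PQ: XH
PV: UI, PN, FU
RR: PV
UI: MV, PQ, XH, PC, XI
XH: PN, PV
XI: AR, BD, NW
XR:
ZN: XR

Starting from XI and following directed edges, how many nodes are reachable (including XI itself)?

BFS from XI visits: XI, AR, BD, NW, UI, FU, NB, PV, PQ, RR, IA, MV, XH, PC, PN
Reachable nodes: 15 of 19 total.

15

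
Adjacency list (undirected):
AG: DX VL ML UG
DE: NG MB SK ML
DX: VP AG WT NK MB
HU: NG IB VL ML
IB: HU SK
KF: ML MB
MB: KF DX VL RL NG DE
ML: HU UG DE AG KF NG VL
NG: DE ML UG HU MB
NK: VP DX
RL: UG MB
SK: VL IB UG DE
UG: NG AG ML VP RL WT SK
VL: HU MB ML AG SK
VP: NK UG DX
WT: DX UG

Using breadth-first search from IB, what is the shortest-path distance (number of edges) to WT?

3

Level 0: IB
Level 1: HU, SK
Level 2: DE, ML, NG, UG, VL
Level 3: AG, KF, MB, RL, VP, WT
Level 4: DX, NK
WT first appears at level 3.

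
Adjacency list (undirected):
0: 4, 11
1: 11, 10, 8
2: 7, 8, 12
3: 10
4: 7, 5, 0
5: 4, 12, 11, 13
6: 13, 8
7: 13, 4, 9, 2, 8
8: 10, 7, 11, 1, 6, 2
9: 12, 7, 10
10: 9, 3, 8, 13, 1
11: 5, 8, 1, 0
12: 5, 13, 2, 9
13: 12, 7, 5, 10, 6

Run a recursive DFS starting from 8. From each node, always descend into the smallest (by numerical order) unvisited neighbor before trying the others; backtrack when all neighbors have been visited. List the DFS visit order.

8 1 10 3 9 7 2 12 5 4 0 11 13 6

Visit 8
8 → 1
1 → 10
10 → 3
10 → 9
9 → 7
7 → 2
2 → 12
12 → 5
5 → 4
4 → 0
0 → 11
5 → 13
13 → 6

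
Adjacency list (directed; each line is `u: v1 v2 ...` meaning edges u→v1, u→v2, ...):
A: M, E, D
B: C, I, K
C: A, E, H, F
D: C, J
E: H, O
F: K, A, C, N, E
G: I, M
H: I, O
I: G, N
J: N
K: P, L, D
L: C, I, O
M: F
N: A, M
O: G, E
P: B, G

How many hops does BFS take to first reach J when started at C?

Level 0: C
Level 1: A, E, F, H
Level 2: D, I, K, M, N, O
Level 3: G, J, L, P
Level 4: B
J first appears at level 3.

3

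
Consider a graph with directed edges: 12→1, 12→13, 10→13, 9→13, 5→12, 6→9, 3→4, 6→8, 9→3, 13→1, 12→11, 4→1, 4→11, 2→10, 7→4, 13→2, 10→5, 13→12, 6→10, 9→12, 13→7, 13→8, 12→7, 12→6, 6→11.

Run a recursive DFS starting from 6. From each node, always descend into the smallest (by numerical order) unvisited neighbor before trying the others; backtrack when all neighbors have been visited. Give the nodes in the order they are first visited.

6, 8, 9, 3, 4, 1, 11, 12, 7, 13, 2, 10, 5

Visit 6
6 → 8
6 → 9
9 → 3
3 → 4
4 → 1
4 → 11
9 → 12
12 → 7
12 → 13
13 → 2
2 → 10
10 → 5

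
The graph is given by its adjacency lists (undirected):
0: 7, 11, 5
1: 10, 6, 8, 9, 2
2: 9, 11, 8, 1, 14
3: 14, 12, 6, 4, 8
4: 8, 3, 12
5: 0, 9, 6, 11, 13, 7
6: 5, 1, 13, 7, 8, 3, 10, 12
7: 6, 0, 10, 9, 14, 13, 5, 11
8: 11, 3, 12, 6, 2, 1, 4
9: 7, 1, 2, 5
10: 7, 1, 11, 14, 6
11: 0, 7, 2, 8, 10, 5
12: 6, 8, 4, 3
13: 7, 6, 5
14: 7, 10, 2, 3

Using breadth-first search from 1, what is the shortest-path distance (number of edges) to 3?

Level 0: 1
Level 1: 2, 6, 8, 9, 10
Level 2: 3, 4, 5, 7, 11, 12, 13, 14
Level 3: 0
3 first appears at level 2.

2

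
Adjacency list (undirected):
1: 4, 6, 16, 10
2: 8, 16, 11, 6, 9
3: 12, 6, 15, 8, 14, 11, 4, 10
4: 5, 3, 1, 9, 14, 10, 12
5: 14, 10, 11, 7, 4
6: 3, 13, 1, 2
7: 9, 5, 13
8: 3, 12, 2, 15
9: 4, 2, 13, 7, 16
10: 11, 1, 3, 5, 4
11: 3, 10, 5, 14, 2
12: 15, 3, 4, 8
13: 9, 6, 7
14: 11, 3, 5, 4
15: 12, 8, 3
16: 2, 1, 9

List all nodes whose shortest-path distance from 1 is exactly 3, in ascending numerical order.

7, 8, 15

Level 0: 1
Level 1: 4, 6, 10, 16
Level 2: 2, 3, 5, 9, 11, 12, 13, 14
Level 3: 7, 8, 15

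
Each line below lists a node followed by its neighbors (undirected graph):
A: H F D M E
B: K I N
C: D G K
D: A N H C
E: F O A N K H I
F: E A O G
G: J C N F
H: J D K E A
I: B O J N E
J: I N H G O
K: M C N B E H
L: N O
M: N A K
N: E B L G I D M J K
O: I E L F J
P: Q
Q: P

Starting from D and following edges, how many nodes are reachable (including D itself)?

15

BFS from D visits: D, N, H, C, A, M, L, K, J, I, G, E, B, F, O
Reachable nodes: 15 of 17 total.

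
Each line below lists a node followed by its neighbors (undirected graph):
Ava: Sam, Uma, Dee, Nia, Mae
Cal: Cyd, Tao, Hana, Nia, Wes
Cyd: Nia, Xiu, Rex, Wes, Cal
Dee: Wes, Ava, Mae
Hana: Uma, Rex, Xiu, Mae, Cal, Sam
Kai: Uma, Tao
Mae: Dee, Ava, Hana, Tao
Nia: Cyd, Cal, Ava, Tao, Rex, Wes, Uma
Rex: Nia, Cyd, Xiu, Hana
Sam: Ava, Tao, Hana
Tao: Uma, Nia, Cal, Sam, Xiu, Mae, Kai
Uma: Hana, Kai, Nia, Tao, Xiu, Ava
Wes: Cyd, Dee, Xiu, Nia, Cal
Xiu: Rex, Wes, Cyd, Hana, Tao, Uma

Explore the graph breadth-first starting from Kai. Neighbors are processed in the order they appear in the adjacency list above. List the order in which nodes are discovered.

Kai -> Uma -> Tao -> Hana -> Nia -> Xiu -> Ava -> Cal -> Sam -> Mae -> Rex -> Cyd -> Wes -> Dee

Visit Kai; enqueue Uma, Tao → queue [Uma, Tao]
Visit Uma; enqueue Hana, Nia, Xiu, Ava → queue [Tao, Hana, Nia, Xiu, Ava]
Visit Tao; enqueue Cal, Sam, Mae → queue [Hana, Nia, Xiu, Ava, Cal, Sam, Mae]
Visit Hana; enqueue Rex → queue [Nia, Xiu, Ava, Cal, Sam, Mae, Rex]
Visit Nia; enqueue Cyd, Wes → queue [Xiu, Ava, Cal, Sam, Mae, Rex, Cyd, Wes]
Visit Xiu → queue [Ava, Cal, Sam, Mae, Rex, Cyd, Wes]
Visit Ava; enqueue Dee → queue [Cal, Sam, Mae, Rex, Cyd, Wes, Dee]
Visit Cal → queue [Sam, Mae, Rex, Cyd, Wes, Dee]
Visit Sam → queue [Mae, Rex, Cyd, Wes, Dee]
Visit Mae → queue [Rex, Cyd, Wes, Dee]
Visit Rex → queue [Cyd, Wes, Dee]
Visit Cyd → queue [Wes, Dee]
Visit Wes → queue [Dee]
Visit Dee → queue []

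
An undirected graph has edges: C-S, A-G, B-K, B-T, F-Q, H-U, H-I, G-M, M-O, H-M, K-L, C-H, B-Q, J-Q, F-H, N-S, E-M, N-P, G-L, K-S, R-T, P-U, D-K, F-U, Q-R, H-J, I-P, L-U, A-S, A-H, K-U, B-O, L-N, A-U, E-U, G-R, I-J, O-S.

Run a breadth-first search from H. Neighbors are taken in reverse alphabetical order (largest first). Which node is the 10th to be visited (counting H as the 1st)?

L

Visit H; enqueue U, M, J, I, F, C, A → queue [U, M, J, I, F, C, A]
Visit U; enqueue P, L, K, E → queue [M, J, I, F, C, A, P, L, K, E]
Visit M; enqueue O, G → queue [J, I, F, C, A, P, L, K, E, O, G]
Visit J; enqueue Q → queue [I, F, C, A, P, L, K, E, O, G, Q]
Visit I → queue [F, C, A, P, L, K, E, O, G, Q]
Visit F → queue [C, A, P, L, K, E, O, G, Q]
Visit C; enqueue S → queue [A, P, L, K, E, O, G, Q, S]
Visit A → queue [P, L, K, E, O, G, Q, S]
Visit P; enqueue N → queue [L, K, E, O, G, Q, S, N]
Visit L → queue [K, E, O, G, Q, S, N]
Visit K; enqueue D, B → queue [E, O, G, Q, S, N, D, B]
Visit E → queue [O, G, Q, S, N, D, B]
Visit O → queue [G, Q, S, N, D, B]
Visit G; enqueue R → queue [Q, S, N, D, B, R]
Visit Q → queue [S, N, D, B, R]
Visit S → queue [N, D, B, R]
Visit N → queue [D, B, R]
Visit D → queue [B, R]
Visit B; enqueue T → queue [R, T]
Visit R → queue [T]
Visit T → queue []

Visit order: H, U, M, J, I, F, C, A, P, L, K, E, O, G, Q, S, N, D, B, R, T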